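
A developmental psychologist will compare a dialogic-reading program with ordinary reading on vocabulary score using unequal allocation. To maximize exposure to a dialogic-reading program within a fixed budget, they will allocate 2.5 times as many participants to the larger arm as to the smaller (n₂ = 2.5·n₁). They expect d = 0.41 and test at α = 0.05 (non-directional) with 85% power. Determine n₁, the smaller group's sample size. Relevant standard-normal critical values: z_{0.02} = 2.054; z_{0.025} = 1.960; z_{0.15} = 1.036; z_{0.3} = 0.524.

n₁ = 75

With allocation ratio k = n₂/n₁ = 2.5, Var(x̄₁−x̄₂) = σ²(1/n₁ + 1/(k·n₁)) = σ²·(k+1)/(k·n₁).
So n₁ = (1 + 1/k)·((z_{α/2} + z_β)/d)² = 1.400 × (2.996/0.41)².
n₁ = 1.400 × 53.40 = 74.8.
Round up: n₁ = 75, giving n₂ = ⌈2.5 × 75⌉ = ⌈187.5⌉ = 188.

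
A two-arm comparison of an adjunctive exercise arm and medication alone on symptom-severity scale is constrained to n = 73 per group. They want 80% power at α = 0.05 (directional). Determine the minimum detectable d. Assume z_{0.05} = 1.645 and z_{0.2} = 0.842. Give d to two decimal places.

For two independent groups of n = 73 each: d_min = (z_{α} + z_β)·√(2/n).
z-sum = 1.645 + 0.842 = 2.487.
d_min = 2.487 × √(2/73) = 2.487 × 0.1655 = 0.412.

d_min ≈ 0.41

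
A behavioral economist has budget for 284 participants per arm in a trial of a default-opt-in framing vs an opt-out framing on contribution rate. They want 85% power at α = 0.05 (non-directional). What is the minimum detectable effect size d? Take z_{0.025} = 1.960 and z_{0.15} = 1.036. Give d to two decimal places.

d_min ≈ 0.25

For two independent groups of n = 284 each: d_min = (z_{α/2} + z_β)·√(2/n).
z-sum = 1.960 + 1.036 = 2.996.
d_min = 2.996 × √(2/284) = 2.996 × 0.0839 = 0.251.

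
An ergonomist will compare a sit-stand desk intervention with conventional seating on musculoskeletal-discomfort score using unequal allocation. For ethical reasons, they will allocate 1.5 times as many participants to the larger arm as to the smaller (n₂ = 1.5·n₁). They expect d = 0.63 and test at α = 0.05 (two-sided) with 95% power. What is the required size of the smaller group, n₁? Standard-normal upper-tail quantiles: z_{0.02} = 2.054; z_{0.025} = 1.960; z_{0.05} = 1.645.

With allocation ratio k = n₂/n₁ = 1.5, Var(x̄₁−x̄₂) = σ²(1/n₁ + 1/(k·n₁)) = σ²·(k+1)/(k·n₁).
So n₁ = (1 + 1/k)·((z_{α/2} + z_β)/d)² = 1.667 × (3.605/0.63)².
n₁ = 1.667 × 32.74 = 54.6.
Round up: n₁ = 55, giving n₂ = ⌈1.5 × 55⌉ = ⌈82.5⌉ = 83.

n₁ = 55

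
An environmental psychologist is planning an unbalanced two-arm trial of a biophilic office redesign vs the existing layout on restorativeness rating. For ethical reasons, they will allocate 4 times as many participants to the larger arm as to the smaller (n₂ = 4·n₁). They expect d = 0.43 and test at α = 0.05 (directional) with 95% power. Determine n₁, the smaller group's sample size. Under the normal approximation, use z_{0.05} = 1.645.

With allocation ratio k = n₂/n₁ = 4, Var(x̄₁−x̄₂) = σ²(1/n₁ + 1/(k·n₁)) = σ²·(k+1)/(k·n₁).
So n₁ = (1 + 1/k)·((z_{α} + z_β)/d)² = 1.250 × (3.290/0.43)².
n₁ = 1.250 × 58.54 = 73.2.
Round up: n₁ = 74, giving n₂ = 4 × 74 = 296.

n₁ = 74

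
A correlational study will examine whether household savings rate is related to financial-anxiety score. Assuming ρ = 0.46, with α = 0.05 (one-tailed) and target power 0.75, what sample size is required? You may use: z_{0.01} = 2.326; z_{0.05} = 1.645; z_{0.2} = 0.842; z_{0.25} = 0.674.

Fisher's z: C = ½·ln((1+r)/(1−r)) = ½·ln(2.7037) = 0.4973.
n = ((z_{α} + z_β)/C)² + 3.
(1.645 + 0.674) / 0.4973 = 2.319 / 0.4973 = 4.663.
n = 4.663² + 3 = 21.75 + 3 = 24.7.
Round up.

n = 25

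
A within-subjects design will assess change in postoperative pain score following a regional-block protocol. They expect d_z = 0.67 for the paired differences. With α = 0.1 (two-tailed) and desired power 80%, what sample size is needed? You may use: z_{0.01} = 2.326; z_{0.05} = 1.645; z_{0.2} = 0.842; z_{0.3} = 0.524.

For a paired (one-sample on differences) test: n = ((z_{α/2} + z_β) / d)².
z_{α/2} + z_β = 1.645 + 0.842 = 2.487.
n = (2.487 / 0.67)² = 3.712² = 13.78.
Round up.

n = 14 pairs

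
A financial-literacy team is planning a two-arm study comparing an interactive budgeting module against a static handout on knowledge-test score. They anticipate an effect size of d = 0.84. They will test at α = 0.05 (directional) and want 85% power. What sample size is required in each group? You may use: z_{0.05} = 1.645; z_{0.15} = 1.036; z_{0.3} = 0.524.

n = 21 per group

For two independent groups with equal n: n = 2·((z_{α} + z_β) / d)².
z_{α} + z_β = 1.645 + 1.036 = 2.681.
n = 2 × (2.681 / 0.84)² = 2 × 3.192² = 2 × 10.19 = 20.4.
Round up to the next whole participant.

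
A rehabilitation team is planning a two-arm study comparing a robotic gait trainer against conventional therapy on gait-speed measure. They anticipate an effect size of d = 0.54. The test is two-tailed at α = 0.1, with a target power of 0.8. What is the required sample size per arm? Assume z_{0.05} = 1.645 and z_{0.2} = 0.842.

For two independent groups with equal n: n = 2·((z_{α/2} + z_β) / d)².
z_{α/2} + z_β = 1.645 + 0.842 = 2.487.
n = 2 × (2.487 / 0.54)² = 2 × 4.606² = 2 × 21.21 = 42.4.
Round up to the next whole participant.

n = 43 per group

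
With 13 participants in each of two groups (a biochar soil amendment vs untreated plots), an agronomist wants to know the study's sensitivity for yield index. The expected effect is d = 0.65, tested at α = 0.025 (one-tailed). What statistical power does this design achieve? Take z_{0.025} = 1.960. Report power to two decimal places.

For two equal groups, power = Φ(d·√(n/2) − z_{α}).
d·√(n/2) = 0.65 × √(13/2) = 0.65 × 2.550 = 1.657.
z_β = 1.657 − 1.960 = -0.303.
Power = Φ(-0.303) = 0.381.

power ≈ 0.38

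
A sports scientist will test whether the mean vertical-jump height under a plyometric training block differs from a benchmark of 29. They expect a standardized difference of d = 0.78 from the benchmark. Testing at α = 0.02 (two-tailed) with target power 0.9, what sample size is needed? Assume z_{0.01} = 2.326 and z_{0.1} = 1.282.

For a one-sample test: n = ((z_{α/2} + z_β) / d)².
z_{α/2} + z_β = 2.326 + 1.282 = 3.608.
n = (3.608 / 0.78)² = 4.626² = 21.40.
Round up.

n = 22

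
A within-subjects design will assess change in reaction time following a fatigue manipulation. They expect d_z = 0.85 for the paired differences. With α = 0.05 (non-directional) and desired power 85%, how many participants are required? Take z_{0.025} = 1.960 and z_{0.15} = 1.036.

n = 13 pairs

For a paired (one-sample on differences) test: n = ((z_{α/2} + z_β) / d)².
z_{α/2} + z_β = 1.960 + 1.036 = 2.996.
n = (2.996 / 0.85)² = 3.525² = 12.42.
Round up.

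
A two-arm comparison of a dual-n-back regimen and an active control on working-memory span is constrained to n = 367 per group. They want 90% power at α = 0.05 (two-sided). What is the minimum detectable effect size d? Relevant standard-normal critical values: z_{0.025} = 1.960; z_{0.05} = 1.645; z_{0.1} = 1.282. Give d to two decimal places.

For two independent groups of n = 367 each: d_min = (z_{α/2} + z_β)·√(2/n).
z-sum = 1.960 + 1.282 = 3.242.
d_min = 3.242 × √(2/367) = 3.242 × 0.0738 = 0.239.

d_min ≈ 0.24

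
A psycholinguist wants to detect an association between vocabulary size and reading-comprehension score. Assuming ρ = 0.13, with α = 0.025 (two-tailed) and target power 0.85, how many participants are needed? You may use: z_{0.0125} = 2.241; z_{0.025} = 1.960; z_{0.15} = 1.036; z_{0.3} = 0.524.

Fisher's z: C = ½·ln((1+r)/(1−r)) = ½·ln(1.2989) = 0.1307.
n = ((z_{α/2} + z_β)/C)² + 3.
(2.241 + 1.036) / 0.1307 = 3.277 / 0.1307 = 25.073.
n = 25.073² + 3 = 628.64 + 3 = 631.6.
Round up.

n = 632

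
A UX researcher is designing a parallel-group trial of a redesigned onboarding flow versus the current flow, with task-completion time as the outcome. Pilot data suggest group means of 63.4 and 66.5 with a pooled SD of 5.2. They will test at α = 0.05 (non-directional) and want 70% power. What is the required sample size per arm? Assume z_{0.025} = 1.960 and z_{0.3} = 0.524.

n = 35 per group

Cohen's d = |M₁ − M₂| / SD_pooled = |63.4 − 66.5| / 5.2 = 3.1 / 5.2 = 0.596.
For two independent groups with equal n: n = 2·((z_{α/2} + z_β) / d)².
z_{α/2} + z_β = 1.960 + 0.524 = 2.484.
n = 2 × (2.484 / 0.596)² = 2 × 4.168² = 2 × 17.37 = 34.7.
Round up to the next whole participant.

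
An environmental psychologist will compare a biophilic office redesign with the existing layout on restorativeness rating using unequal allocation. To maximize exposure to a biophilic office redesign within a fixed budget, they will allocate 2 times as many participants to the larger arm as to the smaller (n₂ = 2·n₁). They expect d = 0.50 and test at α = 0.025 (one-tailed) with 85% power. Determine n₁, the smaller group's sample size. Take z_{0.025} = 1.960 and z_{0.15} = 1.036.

n₁ = 54

With allocation ratio k = n₂/n₁ = 2, Var(x̄₁−x̄₂) = σ²(1/n₁ + 1/(k·n₁)) = σ²·(k+1)/(k·n₁).
So n₁ = (1 + 1/k)·((z_{α} + z_β)/d)² = 1.500 × (2.996/0.50)².
n₁ = 1.500 × 35.90 = 53.9.
Round up: n₁ = 54, giving n₂ = 2 × 54 = 108.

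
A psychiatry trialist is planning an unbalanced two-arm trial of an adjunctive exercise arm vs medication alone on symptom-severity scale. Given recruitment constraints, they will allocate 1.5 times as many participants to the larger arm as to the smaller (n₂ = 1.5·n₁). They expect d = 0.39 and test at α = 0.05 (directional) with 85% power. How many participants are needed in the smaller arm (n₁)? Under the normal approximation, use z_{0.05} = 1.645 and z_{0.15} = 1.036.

With allocation ratio k = n₂/n₁ = 1.5, Var(x̄₁−x̄₂) = σ²(1/n₁ + 1/(k·n₁)) = σ²·(k+1)/(k·n₁).
So n₁ = (1 + 1/k)·((z_{α} + z_β)/d)² = 1.667 × (2.681/0.39)².
n₁ = 1.667 × 47.26 = 78.8.
Round up: n₁ = 79, giving n₂ = ⌈1.5 × 79⌉ = ⌈118.5⌉ = 119.

n₁ = 79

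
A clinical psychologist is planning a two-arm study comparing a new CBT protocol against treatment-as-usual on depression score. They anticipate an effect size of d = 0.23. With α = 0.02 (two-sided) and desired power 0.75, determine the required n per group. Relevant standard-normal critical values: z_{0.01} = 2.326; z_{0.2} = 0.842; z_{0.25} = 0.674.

For two independent groups with equal n: n = 2·((z_{α/2} + z_β) / d)².
z_{α/2} + z_β = 2.326 + 0.674 = 3.000.
n = 2 × (3.000 / 0.23)² = 2 × 13.043² = 2 × 170.13 = 340.3.
Round up to the next whole participant.

n = 341 per group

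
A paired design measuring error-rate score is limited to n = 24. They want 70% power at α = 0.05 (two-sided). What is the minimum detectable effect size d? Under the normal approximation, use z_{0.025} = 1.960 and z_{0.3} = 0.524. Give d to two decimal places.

For a single sample (or paired design) of n = 24: d_min = (z_{α/2} + z_β)/√n.
z-sum = 1.960 + 0.524 = 2.484.
d_min = 2.484 / √24 = 2.484 / 4.899 = 0.507.

d_min ≈ 0.51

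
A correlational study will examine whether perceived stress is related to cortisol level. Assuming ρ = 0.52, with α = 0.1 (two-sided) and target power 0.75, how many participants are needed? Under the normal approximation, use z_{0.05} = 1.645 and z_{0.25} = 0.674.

n = 20

Fisher's z: C = ½·ln((1+r)/(1−r)) = ½·ln(3.1667) = 0.5763.
n = ((z_{α/2} + z_β)/C)² + 3.
(1.645 + 0.674) / 0.5763 = 2.319 / 0.5763 = 4.024.
n = 4.024² + 3 = 16.19 + 3 = 19.2.
Round up.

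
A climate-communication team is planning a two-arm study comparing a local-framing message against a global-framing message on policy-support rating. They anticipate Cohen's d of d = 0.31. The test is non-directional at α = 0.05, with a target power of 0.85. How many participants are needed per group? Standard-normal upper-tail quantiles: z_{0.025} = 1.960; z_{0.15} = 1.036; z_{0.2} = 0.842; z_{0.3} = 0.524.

n = 187 per group

For two independent groups with equal n: n = 2·((z_{α/2} + z_β) / d)².
z_{α/2} + z_β = 1.960 + 1.036 = 2.996.
n = 2 × (2.996 / 0.31)² = 2 × 9.665² = 2 × 93.40 = 186.8.
Round up to the next whole participant.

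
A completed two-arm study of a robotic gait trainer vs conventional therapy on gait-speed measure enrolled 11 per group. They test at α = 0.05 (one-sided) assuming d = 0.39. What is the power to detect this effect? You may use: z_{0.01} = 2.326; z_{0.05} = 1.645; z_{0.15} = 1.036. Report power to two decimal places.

For two equal groups, power = Φ(d·√(n/2) − z_{α}).
d·√(n/2) = 0.39 × √(11/2) = 0.39 × 2.345 = 0.915.
z_β = 0.915 − 1.645 = -0.730.
Power = Φ(-0.730) = 0.233.

power ≈ 0.23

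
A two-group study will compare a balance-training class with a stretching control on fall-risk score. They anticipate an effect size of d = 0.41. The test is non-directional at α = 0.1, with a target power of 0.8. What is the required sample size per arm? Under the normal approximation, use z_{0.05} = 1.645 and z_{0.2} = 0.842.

n = 74 per group

For two independent groups with equal n: n = 2·((z_{α/2} + z_β) / d)².
z_{α/2} + z_β = 1.645 + 0.842 = 2.487.
n = 2 × (2.487 / 0.41)² = 2 × 6.066² = 2 × 36.79 = 73.6.
Round up to the next whole participant.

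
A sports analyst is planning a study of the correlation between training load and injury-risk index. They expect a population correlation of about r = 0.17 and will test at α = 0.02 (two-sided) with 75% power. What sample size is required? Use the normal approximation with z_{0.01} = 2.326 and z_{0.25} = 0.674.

n = 309

Fisher's z: C = ½·ln((1+r)/(1−r)) = ½·ln(1.4096) = 0.1717.
n = ((z_{α/2} + z_β)/C)² + 3.
(2.326 + 0.674) / 0.1717 = 3.000 / 0.1717 = 17.472.
n = 17.472² + 3 = 305.28 + 3 = 308.3.
Round up.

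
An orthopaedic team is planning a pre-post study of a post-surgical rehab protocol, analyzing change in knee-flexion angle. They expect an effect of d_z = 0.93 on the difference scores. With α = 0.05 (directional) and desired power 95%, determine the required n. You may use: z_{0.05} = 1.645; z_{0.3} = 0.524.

n = 13 pairs

For a paired (one-sample on differences) test: n = ((z_{α} + z_β) / d)².
z_{α} + z_β = 1.645 + 1.645 = 3.290.
n = (3.290 / 0.93)² = 3.538² = 12.51.
Round up.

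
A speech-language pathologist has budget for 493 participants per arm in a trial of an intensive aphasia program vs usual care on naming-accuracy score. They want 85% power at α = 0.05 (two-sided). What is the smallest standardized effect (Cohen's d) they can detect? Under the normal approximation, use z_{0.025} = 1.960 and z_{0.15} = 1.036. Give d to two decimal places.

For two independent groups of n = 493 each: d_min = (z_{α/2} + z_β)·√(2/n).
z-sum = 1.960 + 1.036 = 2.996.
d_min = 2.996 × √(2/493) = 2.996 × 0.0637 = 0.191.

d_min ≈ 0.19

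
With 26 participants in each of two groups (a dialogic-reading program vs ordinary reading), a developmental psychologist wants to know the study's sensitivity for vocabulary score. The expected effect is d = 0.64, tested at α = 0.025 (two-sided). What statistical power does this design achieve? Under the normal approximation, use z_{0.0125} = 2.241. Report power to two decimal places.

For two equal groups, power = Φ(d·√(n/2) − z_{α/2}).
d·√(n/2) = 0.64 × √(26/2) = 0.64 × 3.606 = 2.308.
z_β = 2.308 − 2.241 = 0.067.
Power = Φ(0.067) = 0.527.

power ≈ 0.53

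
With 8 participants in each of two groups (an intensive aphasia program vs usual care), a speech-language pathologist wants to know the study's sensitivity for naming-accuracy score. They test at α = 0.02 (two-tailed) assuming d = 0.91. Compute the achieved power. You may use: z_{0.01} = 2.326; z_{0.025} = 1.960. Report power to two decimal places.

For two equal groups, power = Φ(d·√(n/2) − z_{α/2}).
d·√(n/2) = 0.91 × √(8/2) = 0.91 × 2.000 = 1.820.
z_β = 1.820 − 2.326 = -0.506.
Power = Φ(-0.506) = 0.306.

power ≈ 0.31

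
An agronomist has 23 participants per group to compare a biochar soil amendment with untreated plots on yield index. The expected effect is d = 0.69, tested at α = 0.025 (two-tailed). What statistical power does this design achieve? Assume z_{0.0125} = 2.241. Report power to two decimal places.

For two equal groups, power = Φ(d·√(n/2) − z_{α/2}).
d·√(n/2) = 0.69 × √(23/2) = 0.69 × 3.391 = 2.340.
z_β = 2.340 − 2.241 = 0.099.
Power = Φ(0.099) = 0.539.

power ≈ 0.54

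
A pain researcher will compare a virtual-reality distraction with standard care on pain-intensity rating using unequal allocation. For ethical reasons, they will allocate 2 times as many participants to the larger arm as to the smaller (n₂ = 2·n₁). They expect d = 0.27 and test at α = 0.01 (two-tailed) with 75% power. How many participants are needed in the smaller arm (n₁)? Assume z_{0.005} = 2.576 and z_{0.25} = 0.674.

With allocation ratio k = n₂/n₁ = 2, Var(x̄₁−x̄₂) = σ²(1/n₁ + 1/(k·n₁)) = σ²·(k+1)/(k·n₁).
So n₁ = (1 + 1/k)·((z_{α/2} + z_β)/d)² = 1.500 × (3.250/0.27)².
n₁ = 1.500 × 144.89 = 217.3.
Round up: n₁ = 218, giving n₂ = 2 × 218 = 436.

n₁ = 218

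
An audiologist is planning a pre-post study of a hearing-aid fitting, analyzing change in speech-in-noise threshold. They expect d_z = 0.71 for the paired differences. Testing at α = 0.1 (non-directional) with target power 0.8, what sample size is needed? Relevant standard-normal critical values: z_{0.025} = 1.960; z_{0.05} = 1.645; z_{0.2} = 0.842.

For a paired (one-sample on differences) test: n = ((z_{α/2} + z_β) / d)².
z_{α/2} + z_β = 1.645 + 0.842 = 2.487.
n = (2.487 / 0.71)² = 3.503² = 12.27.
Round up.

n = 13 pairs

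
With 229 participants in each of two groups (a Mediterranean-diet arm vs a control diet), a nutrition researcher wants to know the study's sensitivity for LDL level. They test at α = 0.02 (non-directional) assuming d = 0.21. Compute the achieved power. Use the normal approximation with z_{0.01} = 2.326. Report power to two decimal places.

power ≈ 0.47

For two equal groups, power = Φ(d·√(n/2) − z_{α/2}).
d·√(n/2) = 0.21 × √(229/2) = 0.21 × 10.700 = 2.247.
z_β = 2.247 − 2.326 = -0.079.
Power = Φ(-0.079) = 0.469.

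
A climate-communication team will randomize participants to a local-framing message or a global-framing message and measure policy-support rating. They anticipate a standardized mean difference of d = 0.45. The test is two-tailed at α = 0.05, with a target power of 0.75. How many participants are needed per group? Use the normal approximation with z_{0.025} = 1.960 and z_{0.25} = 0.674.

n = 69 per group

For two independent groups with equal n: n = 2·((z_{α/2} + z_β) / d)².
z_{α/2} + z_β = 1.960 + 0.674 = 2.634.
n = 2 × (2.634 / 0.45)² = 2 × 5.853² = 2 × 34.26 = 68.5.
Round up to the next whole participant.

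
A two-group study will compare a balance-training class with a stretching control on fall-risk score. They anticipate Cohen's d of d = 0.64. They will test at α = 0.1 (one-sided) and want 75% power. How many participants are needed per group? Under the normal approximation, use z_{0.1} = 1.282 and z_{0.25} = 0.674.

For two independent groups with equal n: n = 2·((z_{α} + z_β) / d)².
z_{α} + z_β = 1.282 + 0.674 = 1.956.
n = 2 × (1.956 / 0.64)² = 2 × 3.056² = 2 × 9.34 = 18.7.
Round up to the next whole participant.

n = 19 per group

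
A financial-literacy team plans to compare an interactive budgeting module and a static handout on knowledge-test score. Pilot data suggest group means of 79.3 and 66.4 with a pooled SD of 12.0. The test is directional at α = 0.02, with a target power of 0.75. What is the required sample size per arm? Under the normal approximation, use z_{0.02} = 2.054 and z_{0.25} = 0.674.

n = 13 per group

Cohen's d = |M₁ − M₂| / SD_pooled = |79.3 − 66.4| / 12.0 = 12.9 / 12.0 = 1.075.
For two independent groups with equal n: n = 2·((z_{α} + z_β) / d)².
z_{α} + z_β = 2.054 + 0.674 = 2.728.
n = 2 × (2.728 / 1.075)² = 2 × 2.538² = 2 × 6.44 = 12.9.
Round up to the next whole participant.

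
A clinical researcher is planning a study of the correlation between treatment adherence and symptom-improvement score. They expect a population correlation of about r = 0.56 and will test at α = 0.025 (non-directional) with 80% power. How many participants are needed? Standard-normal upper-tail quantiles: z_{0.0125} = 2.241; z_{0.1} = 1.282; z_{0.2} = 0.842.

n = 27

Fisher's z: C = ½·ln((1+r)/(1−r)) = ½·ln(3.5455) = 0.6328.
n = ((z_{α/2} + z_β)/C)² + 3.
(2.241 + 0.842) / 0.6328 = 3.083 / 0.6328 = 4.872.
n = 4.872² + 3 = 23.74 + 3 = 26.7.
Round up.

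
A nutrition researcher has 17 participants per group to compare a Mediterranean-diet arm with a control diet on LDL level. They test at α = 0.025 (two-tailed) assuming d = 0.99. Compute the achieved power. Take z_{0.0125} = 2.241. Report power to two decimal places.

For two equal groups, power = Φ(d·√(n/2) − z_{α/2}).
d·√(n/2) = 0.99 × √(17/2) = 0.99 × 2.915 = 2.886.
z_β = 2.886 − 2.241 = 0.645.
Power = Φ(0.645) = 0.741.

power ≈ 0.74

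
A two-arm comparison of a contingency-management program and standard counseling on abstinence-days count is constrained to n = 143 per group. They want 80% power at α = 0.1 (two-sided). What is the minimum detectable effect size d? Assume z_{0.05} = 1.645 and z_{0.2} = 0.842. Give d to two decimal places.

d_min ≈ 0.29

For two independent groups of n = 143 each: d_min = (z_{α/2} + z_β)·√(2/n).
z-sum = 1.645 + 0.842 = 2.487.
d_min = 2.487 × √(2/143) = 2.487 × 0.1183 = 0.294.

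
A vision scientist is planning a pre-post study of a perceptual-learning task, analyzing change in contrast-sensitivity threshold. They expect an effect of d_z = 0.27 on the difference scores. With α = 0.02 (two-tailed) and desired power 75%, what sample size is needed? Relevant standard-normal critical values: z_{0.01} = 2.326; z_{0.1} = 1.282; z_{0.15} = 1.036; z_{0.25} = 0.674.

For a paired (one-sample on differences) test: n = ((z_{α/2} + z_β) / d)².
z_{α/2} + z_β = 2.326 + 0.674 = 3.000.
n = (3.000 / 0.27)² = 11.111² = 123.46.
Round up.

n = 124 pairs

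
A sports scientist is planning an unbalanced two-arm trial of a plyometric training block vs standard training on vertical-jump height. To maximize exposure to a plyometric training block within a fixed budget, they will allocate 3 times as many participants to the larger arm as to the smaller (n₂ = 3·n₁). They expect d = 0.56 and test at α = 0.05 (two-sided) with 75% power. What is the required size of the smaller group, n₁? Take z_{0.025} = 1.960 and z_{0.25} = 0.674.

n₁ = 30

With allocation ratio k = n₂/n₁ = 3, Var(x̄₁−x̄₂) = σ²(1/n₁ + 1/(k·n₁)) = σ²·(k+1)/(k·n₁).
So n₁ = (1 + 1/k)·((z_{α/2} + z_β)/d)² = 1.333 × (2.634/0.56)².
n₁ = 1.333 × 22.12 = 29.5.
Round up: n₁ = 30, giving n₂ = 3 × 30 = 90.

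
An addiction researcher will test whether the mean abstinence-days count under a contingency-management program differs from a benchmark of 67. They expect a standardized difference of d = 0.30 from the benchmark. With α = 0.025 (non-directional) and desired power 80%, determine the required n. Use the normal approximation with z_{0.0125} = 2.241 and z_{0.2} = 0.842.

n = 106

For a one-sample test: n = ((z_{α/2} + z_β) / d)².
z_{α/2} + z_β = 2.241 + 0.842 = 3.083.
n = (3.083 / 0.30)² = 10.277² = 105.61.
Round up.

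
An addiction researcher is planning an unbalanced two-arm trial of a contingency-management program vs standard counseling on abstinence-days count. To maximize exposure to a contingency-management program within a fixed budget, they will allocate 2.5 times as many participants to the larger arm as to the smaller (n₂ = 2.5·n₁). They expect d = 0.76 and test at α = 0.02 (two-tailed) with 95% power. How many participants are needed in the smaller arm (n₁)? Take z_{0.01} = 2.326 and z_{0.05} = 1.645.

With allocation ratio k = n₂/n₁ = 2.5, Var(x̄₁−x̄₂) = σ²(1/n₁ + 1/(k·n₁)) = σ²·(k+1)/(k·n₁).
So n₁ = (1 + 1/k)·((z_{α/2} + z_β)/d)² = 1.400 × (3.971/0.76)².
n₁ = 1.400 × 27.30 = 38.2.
Round up: n₁ = 39, giving n₂ = ⌈2.5 × 39⌉ = ⌈97.5⌉ = 98.

n₁ = 39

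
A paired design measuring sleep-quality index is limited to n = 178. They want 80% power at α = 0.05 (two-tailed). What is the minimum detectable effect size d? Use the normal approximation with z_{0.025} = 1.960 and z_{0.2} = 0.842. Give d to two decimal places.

d_min ≈ 0.21

For a single sample (or paired design) of n = 178: d_min = (z_{α/2} + z_β)/√n.
z-sum = 1.960 + 0.842 = 2.802.
d_min = 2.802 / √178 = 2.802 / 13.342 = 0.210.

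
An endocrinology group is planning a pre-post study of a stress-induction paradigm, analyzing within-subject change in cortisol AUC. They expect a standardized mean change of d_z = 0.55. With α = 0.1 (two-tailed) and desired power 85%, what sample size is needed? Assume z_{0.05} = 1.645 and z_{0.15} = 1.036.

n = 24 pairs

For a paired (one-sample on differences) test: n = ((z_{α/2} + z_β) / d)².
z_{α/2} + z_β = 1.645 + 1.036 = 2.681.
n = (2.681 / 0.55)² = 4.875² = 23.76.
Round up.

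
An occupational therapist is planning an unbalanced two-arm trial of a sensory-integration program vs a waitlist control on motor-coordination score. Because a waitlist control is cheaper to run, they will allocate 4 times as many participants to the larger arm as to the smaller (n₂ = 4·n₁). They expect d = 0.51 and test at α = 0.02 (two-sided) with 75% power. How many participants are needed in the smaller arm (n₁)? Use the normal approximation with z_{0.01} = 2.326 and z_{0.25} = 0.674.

With allocation ratio k = n₂/n₁ = 4, Var(x̄₁−x̄₂) = σ²(1/n₁ + 1/(k·n₁)) = σ²·(k+1)/(k·n₁).
So n₁ = (1 + 1/k)·((z_{α/2} + z_β)/d)² = 1.250 × (3.000/0.51)².
n₁ = 1.250 × 34.60 = 43.3.
Round up: n₁ = 44, giving n₂ = 4 × 44 = 176.

n₁ = 44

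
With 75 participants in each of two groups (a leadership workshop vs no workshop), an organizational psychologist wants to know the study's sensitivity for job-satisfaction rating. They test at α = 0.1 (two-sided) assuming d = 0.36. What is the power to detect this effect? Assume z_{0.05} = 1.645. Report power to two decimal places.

power ≈ 0.71

For two equal groups, power = Φ(d·√(n/2) − z_{α/2}).
d·√(n/2) = 0.36 × √(75/2) = 0.36 × 6.124 = 2.205.
z_β = 2.205 − 1.645 = 0.560.
Power = Φ(0.560) = 0.712.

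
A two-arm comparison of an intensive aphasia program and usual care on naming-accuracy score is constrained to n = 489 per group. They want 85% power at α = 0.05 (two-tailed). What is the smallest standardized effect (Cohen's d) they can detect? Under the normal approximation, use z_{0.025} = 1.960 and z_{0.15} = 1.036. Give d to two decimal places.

d_min ≈ 0.19

For two independent groups of n = 489 each: d_min = (z_{α/2} + z_β)·√(2/n).
z-sum = 1.960 + 1.036 = 2.996.
d_min = 2.996 × √(2/489) = 2.996 × 0.0640 = 0.192.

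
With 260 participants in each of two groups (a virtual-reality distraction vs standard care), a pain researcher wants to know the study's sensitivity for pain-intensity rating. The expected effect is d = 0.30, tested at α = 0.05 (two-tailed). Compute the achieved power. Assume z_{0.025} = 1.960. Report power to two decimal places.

For two equal groups, power = Φ(d·√(n/2) − z_{α/2}).
d·√(n/2) = 0.30 × √(260/2) = 0.30 × 11.402 = 3.421.
z_β = 3.421 − 1.960 = 1.461.
Power = Φ(1.461) = 0.928.

power ≈ 0.93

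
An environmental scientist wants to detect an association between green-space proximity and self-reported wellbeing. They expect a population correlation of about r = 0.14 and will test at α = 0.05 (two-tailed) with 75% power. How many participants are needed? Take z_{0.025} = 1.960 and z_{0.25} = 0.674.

n = 353

Fisher's z: C = ½·ln((1+r)/(1−r)) = ½·ln(1.3256) = 0.1409.
n = ((z_{α/2} + z_β)/C)² + 3.
(1.960 + 0.674) / 0.1409 = 2.634 / 0.1409 = 18.694.
n = 18.694² + 3 = 349.47 + 3 = 352.5.
Round up.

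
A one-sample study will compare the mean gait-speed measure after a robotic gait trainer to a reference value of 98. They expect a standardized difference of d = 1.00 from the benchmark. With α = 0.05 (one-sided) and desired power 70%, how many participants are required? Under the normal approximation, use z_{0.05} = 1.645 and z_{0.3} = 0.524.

n = 5

For a one-sample test: n = ((z_{α} + z_β) / d)².
z_{α} + z_β = 1.645 + 0.524 = 2.169.
n = (2.169 / 1.00)² = 2.169² = 4.70.
Round up.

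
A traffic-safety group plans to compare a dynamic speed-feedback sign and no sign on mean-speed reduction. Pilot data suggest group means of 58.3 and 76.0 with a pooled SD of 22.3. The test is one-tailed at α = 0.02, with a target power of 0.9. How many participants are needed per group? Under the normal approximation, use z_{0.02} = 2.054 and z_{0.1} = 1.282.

Cohen's d = |M₁ − M₂| / SD_pooled = |58.3 − 76.0| / 22.3 = 17.7 / 22.3 = 0.794.
For two independent groups with equal n: n = 2·((z_{α} + z_β) / d)².
z_{α} + z_β = 2.054 + 1.282 = 3.336.
n = 2 × (3.336 / 0.794)² = 2 × 4.202² = 2 × 17.65 = 35.3.
Round up to the next whole participant.

n = 36 per group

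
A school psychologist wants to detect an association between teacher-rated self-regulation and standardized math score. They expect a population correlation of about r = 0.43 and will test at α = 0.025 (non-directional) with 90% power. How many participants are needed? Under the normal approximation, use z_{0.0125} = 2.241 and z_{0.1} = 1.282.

n = 62

Fisher's z: C = ½·ln((1+r)/(1−r)) = ½·ln(2.5088) = 0.4599.
n = ((z_{α/2} + z_β)/C)² + 3.
(2.241 + 1.282) / 0.4599 = 3.523 / 0.4599 = 7.660.
n = 7.660² + 3 = 58.68 + 3 = 61.7.
Round up.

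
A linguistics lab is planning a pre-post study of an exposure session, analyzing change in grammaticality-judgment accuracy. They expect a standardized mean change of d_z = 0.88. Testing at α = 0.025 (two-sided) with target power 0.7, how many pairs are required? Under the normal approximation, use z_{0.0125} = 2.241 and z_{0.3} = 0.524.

n = 10 pairs

For a paired (one-sample on differences) test: n = ((z_{α/2} + z_β) / d)².
z_{α/2} + z_β = 2.241 + 0.524 = 2.765.
n = (2.765 / 0.88)² = 3.142² = 9.87.
Round up.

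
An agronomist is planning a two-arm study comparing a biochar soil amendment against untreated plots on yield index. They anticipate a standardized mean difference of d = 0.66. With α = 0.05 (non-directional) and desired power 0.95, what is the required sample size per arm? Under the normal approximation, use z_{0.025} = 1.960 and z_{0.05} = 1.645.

For two independent groups with equal n: n = 2·((z_{α/2} + z_β) / d)².
z_{α/2} + z_β = 1.960 + 1.645 = 3.605.
n = 2 × (3.605 / 0.66)² = 2 × 5.462² = 2 × 29.83 = 59.7.
Round up to the next whole participant.

n = 60 per group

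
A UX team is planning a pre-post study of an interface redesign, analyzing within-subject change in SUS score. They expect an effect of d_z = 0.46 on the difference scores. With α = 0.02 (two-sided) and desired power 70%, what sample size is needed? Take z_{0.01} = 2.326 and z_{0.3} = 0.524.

For a paired (one-sample on differences) test: n = ((z_{α/2} + z_β) / d)².
z_{α/2} + z_β = 2.326 + 0.524 = 2.850.
n = (2.850 / 0.46)² = 6.196² = 38.39.
Round up.

n = 39 pairs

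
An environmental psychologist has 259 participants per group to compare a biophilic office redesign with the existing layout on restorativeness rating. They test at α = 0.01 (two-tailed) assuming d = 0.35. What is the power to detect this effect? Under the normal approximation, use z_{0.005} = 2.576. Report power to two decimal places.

power ≈ 0.92

For two equal groups, power = Φ(d·√(n/2) − z_{α/2}).
d·√(n/2) = 0.35 × √(259/2) = 0.35 × 11.380 = 3.983.
z_β = 3.983 − 2.576 = 1.407.
Power = Φ(1.407) = 0.920.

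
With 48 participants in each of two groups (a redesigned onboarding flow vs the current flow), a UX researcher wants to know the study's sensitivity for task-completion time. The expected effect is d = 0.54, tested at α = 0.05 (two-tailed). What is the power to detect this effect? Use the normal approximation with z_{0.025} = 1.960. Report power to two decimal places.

power ≈ 0.75

For two equal groups, power = Φ(d·√(n/2) − z_{α/2}).
d·√(n/2) = 0.54 × √(48/2) = 0.54 × 4.899 = 2.645.
z_β = 2.645 − 1.960 = 0.685.
Power = Φ(0.685) = 0.753.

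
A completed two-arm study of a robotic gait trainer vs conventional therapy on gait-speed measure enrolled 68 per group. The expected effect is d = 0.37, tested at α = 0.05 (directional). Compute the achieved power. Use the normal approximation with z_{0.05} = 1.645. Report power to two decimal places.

power ≈ 0.70

For two equal groups, power = Φ(d·√(n/2) − z_{α}).
d·√(n/2) = 0.37 × √(68/2) = 0.37 × 5.831 = 2.157.
z_β = 2.157 − 1.645 = 0.512.
Power = Φ(0.512) = 0.696.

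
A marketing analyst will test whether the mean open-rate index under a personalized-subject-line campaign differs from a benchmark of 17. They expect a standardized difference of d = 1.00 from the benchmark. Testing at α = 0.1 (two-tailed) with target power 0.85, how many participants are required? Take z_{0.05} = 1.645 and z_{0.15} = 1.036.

n = 8

For a one-sample test: n = ((z_{α/2} + z_β) / d)².
z_{α/2} + z_β = 1.645 + 1.036 = 2.681.
n = (2.681 / 1.00)² = 2.681² = 7.19.
Round up.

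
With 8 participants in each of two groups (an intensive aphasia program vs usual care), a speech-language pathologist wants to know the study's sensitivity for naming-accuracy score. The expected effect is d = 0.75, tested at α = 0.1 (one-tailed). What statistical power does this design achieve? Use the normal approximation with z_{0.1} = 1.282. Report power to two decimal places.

power ≈ 0.59

For two equal groups, power = Φ(d·√(n/2) − z_{α}).
d·√(n/2) = 0.75 × √(8/2) = 0.75 × 2.000 = 1.500.
z_β = 1.500 − 1.282 = 0.218.
Power = Φ(0.218) = 0.586.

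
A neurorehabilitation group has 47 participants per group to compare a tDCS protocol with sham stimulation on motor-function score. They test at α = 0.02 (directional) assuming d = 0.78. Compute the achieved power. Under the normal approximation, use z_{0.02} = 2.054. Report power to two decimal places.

power ≈ 0.96

For two equal groups, power = Φ(d·√(n/2) − z_{α}).
d·√(n/2) = 0.78 × √(47/2) = 0.78 × 4.848 = 3.781.
z_β = 3.781 − 2.054 = 1.727.
Power = Φ(1.727) = 0.958.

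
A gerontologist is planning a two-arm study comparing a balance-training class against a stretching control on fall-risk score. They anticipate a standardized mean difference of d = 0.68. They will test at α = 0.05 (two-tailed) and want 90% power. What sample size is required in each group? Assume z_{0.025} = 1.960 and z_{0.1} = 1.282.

n = 46 per group

For two independent groups with equal n: n = 2·((z_{α/2} + z_β) / d)².
z_{α/2} + z_β = 1.960 + 1.282 = 3.242.
n = 2 × (3.242 / 0.68)² = 2 × 4.768² = 2 × 22.73 = 45.5.
Round up to the next whole participant.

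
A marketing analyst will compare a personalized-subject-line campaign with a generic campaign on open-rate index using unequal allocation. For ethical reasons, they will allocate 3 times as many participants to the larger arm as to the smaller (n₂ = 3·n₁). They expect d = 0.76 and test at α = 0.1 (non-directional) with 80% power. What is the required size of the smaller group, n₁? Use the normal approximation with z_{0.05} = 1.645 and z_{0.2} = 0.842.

With allocation ratio k = n₂/n₁ = 3, Var(x̄₁−x̄₂) = σ²(1/n₁ + 1/(k·n₁)) = σ²·(k+1)/(k·n₁).
So n₁ = (1 + 1/k)·((z_{α/2} + z_β)/d)² = 1.333 × (2.487/0.76)².
n₁ = 1.333 × 10.71 = 14.3.
Round up: n₁ = 15, giving n₂ = 3 × 15 = 45.

n₁ = 15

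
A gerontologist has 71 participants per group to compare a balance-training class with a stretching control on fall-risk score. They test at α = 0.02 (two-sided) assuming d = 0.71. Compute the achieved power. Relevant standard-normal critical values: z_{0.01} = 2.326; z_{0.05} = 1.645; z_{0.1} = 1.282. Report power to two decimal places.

For two equal groups, power = Φ(d·√(n/2) − z_{α/2}).
d·√(n/2) = 0.71 × √(71/2) = 0.71 × 5.958 = 4.230.
z_β = 4.230 − 2.326 = 1.904.
Power = Φ(1.904) = 0.972.

power ≈ 0.97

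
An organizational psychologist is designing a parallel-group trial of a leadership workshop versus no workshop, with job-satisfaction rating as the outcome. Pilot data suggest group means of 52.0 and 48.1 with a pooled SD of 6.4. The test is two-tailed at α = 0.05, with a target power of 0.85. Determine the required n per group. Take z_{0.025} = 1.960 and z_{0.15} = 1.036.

n = 49 per group

Cohen's d = |M₁ − M₂| / SD_pooled = |52.0 − 48.1| / 6.4 = 3.9 / 6.4 = 0.609.
For two independent groups with equal n: n = 2·((z_{α/2} + z_β) / d)².
z_{α/2} + z_β = 1.960 + 1.036 = 2.996.
n = 2 × (2.996 / 0.609)² = 2 × 4.920² = 2 × 24.20 = 48.4.
Round up to the next whole participant.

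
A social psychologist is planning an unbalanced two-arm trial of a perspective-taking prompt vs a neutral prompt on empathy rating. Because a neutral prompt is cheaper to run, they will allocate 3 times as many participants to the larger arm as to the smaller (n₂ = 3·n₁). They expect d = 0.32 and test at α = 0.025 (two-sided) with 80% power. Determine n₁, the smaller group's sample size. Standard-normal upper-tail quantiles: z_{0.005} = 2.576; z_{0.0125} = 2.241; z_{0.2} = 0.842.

With allocation ratio k = n₂/n₁ = 3, Var(x̄₁−x̄₂) = σ²(1/n₁ + 1/(k·n₁)) = σ²·(k+1)/(k·n₁).
So n₁ = (1 + 1/k)·((z_{α/2} + z_β)/d)² = 1.333 × (3.083/0.32)².
n₁ = 1.333 × 92.82 = 123.8.
Round up: n₁ = 124, giving n₂ = 3 × 124 = 372.

n₁ = 124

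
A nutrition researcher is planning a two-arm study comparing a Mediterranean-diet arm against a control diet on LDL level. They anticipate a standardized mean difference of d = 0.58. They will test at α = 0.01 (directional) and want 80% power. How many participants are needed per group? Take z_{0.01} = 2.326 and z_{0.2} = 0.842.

n = 60 per group

For two independent groups with equal n: n = 2·((z_{α} + z_β) / d)².
z_{α} + z_β = 2.326 + 0.842 = 3.168.
n = 2 × (3.168 / 0.58)² = 2 × 5.462² = 2 × 29.83 = 59.7.
Round up to the next whole participant.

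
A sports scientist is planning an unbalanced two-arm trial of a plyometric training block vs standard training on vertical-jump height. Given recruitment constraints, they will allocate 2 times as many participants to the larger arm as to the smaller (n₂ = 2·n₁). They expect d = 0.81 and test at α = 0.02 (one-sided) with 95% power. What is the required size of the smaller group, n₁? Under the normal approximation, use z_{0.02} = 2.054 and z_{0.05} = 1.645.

With allocation ratio k = n₂/n₁ = 2, Var(x̄₁−x̄₂) = σ²(1/n₁ + 1/(k·n₁)) = σ²·(k+1)/(k·n₁).
So n₁ = (1 + 1/k)·((z_{α} + z_β)/d)² = 1.500 × (3.699/0.81)².
n₁ = 1.500 × 20.85 = 31.3.
Round up: n₁ = 32, giving n₂ = 2 × 32 = 64.

n₁ = 32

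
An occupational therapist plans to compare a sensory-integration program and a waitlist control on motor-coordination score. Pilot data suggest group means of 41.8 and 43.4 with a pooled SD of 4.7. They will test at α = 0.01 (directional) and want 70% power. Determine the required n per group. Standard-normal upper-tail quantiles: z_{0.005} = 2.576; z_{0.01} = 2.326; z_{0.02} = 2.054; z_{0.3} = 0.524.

Cohen's d = |M₁ − M₂| / SD_pooled = |41.8 − 43.4| / 4.7 = 1.6 / 4.7 = 0.340.
For two independent groups with equal n: n = 2·((z_{α} + z_β) / d)².
z_{α} + z_β = 2.326 + 0.524 = 2.850.
n = 2 × (2.850 / 0.340)² = 2 × 8.382² = 2 × 70.26 = 140.5.
Round up to the next whole participant.

n = 141 per group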